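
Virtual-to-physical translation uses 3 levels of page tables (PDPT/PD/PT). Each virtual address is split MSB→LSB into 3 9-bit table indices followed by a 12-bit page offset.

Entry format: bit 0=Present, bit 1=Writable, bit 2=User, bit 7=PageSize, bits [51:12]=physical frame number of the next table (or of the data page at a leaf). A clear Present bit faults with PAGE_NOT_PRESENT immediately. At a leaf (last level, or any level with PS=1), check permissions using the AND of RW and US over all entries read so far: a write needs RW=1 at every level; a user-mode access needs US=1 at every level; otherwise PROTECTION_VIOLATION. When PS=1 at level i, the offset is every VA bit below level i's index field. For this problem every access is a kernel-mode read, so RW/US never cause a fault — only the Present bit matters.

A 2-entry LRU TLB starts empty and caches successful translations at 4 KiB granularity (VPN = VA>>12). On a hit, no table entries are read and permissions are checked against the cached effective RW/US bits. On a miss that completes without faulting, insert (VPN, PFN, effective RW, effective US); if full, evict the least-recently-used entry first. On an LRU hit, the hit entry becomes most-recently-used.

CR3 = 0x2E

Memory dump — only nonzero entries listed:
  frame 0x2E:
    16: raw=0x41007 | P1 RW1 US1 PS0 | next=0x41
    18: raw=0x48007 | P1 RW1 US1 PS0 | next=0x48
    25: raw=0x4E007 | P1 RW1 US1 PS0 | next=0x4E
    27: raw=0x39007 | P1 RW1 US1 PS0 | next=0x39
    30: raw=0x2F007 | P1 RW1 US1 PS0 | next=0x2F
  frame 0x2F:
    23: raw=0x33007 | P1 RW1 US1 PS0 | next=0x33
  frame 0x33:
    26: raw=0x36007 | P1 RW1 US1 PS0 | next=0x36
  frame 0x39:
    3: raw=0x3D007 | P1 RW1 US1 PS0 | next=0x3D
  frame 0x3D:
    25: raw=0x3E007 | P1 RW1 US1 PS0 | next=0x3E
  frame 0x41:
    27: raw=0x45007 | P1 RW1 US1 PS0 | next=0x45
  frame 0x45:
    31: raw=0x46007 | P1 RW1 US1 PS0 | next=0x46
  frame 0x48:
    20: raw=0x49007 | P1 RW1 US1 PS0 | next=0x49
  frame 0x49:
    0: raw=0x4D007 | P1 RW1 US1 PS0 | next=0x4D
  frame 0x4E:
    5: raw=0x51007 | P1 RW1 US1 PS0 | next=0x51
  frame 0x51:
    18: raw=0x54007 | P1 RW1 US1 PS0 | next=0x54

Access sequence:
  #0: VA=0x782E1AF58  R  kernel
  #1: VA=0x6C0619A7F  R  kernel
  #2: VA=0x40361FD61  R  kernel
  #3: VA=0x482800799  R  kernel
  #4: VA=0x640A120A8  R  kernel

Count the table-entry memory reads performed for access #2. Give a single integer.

Walk each access:
#0 VA=0x782E1AF58 (r,kernel):
  L0 @0x2E[30] → 0x2F007  P=1,RW=1,US=1,PS=0
  L1 @0x2F[23] → 0x33007  P=1,RW=1,US=1,PS=0
  L2 @0x33[26] → 0x36007  P=1,RW=1,US=1,PS=0
  ✓ 0x36F58  — 3 lookups
#1 VA=0x6C0619A7F (r,kernel):
  L0 @0x2E[27] → 0x39007  P=1,RW=1,US=1,PS=0
  L1 @0x39[3] → 0x3D007  P=1,RW=1,US=1,PS=0
  L2 @0x3D[25] → 0x3E007  P=1,RW=1,US=1,PS=0
  ✓ 0x3EA7F  — 3 lookups
#2 VA=0x40361FD61 (r,kernel):
  L0 @0x2E[16] → 0x41007  P=1,RW=1,US=1,PS=0
  L1 @0x41[27] → 0x45007  P=1,RW=1,US=1,PS=0
  L2 @0x45[31] → 0x46007  P=1,RW=1,US=1,PS=0
  ✓ 0x46D61  — 3 lookups
#3 VA=0x482800799 (r,kernel):
  L0 @0x2E[18] → 0x48007  P=1,RW=1,US=1,PS=0
  L1 @0x48[20] → 0x49007  P=1,RW=1,US=1,PS=0
  L2 @0x49[0] → 0x4D007  P=1,RW=1,US=1,PS=0
  ✓ 0x4D799  — 3 lookups
#4 VA=0x640A120A8 (r,kernel):
  L0 @0x2E[25] → 0x4E007  P=1,RW=1,US=1,PS=0
  L1 @0x4E[5] → 0x51007  P=1,RW=1,US=1,PS=0
  L2 @0x51[18] → 0x54007  P=1,RW=1,US=1,PS=0
  ✓ 0x540A8  — 3 lookups

Entries read for #2: 3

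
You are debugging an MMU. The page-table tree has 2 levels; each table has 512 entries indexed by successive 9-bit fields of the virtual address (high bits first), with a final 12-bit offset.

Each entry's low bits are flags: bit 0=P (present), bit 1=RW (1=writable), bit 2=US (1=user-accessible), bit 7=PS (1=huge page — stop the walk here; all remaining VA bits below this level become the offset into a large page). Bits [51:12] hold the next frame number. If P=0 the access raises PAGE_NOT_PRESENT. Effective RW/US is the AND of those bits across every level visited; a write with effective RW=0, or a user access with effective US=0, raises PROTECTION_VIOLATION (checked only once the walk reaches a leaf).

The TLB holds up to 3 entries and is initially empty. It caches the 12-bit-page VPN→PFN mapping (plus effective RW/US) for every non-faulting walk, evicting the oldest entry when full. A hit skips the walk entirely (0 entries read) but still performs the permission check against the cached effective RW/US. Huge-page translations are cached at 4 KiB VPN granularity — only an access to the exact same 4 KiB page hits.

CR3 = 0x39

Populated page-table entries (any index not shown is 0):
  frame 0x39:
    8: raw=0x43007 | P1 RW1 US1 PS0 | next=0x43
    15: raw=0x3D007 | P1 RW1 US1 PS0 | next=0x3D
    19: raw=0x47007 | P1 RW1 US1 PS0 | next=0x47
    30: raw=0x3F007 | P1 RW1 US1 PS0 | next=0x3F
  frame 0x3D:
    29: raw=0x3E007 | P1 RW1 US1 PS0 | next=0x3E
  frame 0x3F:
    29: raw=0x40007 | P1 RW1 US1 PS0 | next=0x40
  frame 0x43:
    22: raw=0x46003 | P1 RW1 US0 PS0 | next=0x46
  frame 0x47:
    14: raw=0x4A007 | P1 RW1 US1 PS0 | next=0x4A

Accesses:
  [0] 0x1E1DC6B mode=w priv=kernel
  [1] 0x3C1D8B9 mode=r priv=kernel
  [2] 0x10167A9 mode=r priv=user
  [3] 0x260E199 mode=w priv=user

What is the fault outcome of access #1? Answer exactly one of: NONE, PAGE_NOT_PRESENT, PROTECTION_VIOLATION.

Trace:
#0 VA=0x1E1DC6B (w,kernel):
  L0 @0x39[15] → 0x3D007  P=1,RW=1,US=1,PS=0
  L1 @0x3D[29] → 0x3E007  P=1,RW=1,US=1,PS=0
  ✓ 0x3EC6B  — 2 lookups
#1 VA=0x3C1D8B9 (r,kernel):
  L0 @0x39[30] → 0x3F007  P=1,RW=1,US=1,PS=0
  L1 @0x3F[29] → 0x40007  P=1,RW=1,US=1,PS=0
  ✓ 0x408B9  — 2 lookups
#2 VA=0x10167A9 (r,user):
  L0 @0x39[8] → 0x43007  P=1,RW=1,US=1,PS=0
  L1 @0x43[22] → 0x46003  P=1,RW=1,US=0,PS=0
  → PROTECTION_VIOLATION  (2 entries read)
#3 VA=0x260E199 (w,user):
  L0 @0x39[19] → 0x47007  P=1,RW=1,US=1,PS=0
  L1 @0x47[14] → 0x4A007  P=1,RW=1,US=1,PS=0
  ✓ 0x4A199  — 2 lookups

Access #1 fault: NONE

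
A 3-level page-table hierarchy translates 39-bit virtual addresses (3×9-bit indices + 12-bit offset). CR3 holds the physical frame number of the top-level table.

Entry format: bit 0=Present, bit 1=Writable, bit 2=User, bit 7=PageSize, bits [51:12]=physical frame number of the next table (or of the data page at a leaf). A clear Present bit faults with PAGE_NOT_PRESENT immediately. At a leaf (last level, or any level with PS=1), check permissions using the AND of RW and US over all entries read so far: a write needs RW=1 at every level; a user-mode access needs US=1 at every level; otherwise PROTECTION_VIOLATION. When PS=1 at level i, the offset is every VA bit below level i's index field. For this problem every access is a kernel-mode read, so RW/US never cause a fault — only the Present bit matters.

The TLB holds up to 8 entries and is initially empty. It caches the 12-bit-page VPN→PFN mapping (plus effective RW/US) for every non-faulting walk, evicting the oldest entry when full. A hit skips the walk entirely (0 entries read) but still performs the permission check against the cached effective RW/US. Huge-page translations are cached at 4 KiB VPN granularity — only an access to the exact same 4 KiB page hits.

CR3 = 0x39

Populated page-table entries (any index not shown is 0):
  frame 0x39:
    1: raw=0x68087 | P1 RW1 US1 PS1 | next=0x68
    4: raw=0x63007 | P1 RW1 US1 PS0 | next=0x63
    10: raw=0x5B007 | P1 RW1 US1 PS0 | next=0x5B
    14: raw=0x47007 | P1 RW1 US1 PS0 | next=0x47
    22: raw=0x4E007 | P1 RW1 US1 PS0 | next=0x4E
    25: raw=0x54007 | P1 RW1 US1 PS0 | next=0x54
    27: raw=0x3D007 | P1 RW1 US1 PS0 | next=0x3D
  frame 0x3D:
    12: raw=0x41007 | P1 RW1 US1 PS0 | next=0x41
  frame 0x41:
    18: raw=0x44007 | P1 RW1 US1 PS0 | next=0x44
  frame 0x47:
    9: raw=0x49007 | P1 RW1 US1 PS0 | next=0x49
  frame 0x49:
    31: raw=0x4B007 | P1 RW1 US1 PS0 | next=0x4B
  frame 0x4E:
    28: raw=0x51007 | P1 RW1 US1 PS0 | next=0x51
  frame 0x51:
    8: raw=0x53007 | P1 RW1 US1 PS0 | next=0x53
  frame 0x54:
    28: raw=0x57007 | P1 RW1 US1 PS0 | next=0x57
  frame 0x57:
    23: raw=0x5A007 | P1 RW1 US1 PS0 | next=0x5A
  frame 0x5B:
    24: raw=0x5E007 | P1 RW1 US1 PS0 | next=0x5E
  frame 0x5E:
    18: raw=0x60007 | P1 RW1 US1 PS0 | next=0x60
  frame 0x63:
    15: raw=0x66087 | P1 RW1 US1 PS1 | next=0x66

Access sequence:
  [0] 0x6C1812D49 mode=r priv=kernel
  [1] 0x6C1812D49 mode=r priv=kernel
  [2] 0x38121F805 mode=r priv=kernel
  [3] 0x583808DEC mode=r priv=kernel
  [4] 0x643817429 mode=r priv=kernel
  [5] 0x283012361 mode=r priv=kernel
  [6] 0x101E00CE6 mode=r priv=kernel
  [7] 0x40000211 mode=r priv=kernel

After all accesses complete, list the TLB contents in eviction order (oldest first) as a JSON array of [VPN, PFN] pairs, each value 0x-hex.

Trace:
#0 VA=0x6C1812D49 (r,kernel):
  L0 @0x39[27] → 0x3D007  P=1,RW=1,US=1,PS=0
  L1 @0x3D[12] → 0x41007  P=1,RW=1,US=1,PS=0
  L2 @0x41[18] → 0x44007  P=1,RW=1,US=1,PS=0
  ⇒ phys 0x44D49  [3 reads]
#1 VA=0x6C1812D49 (r,kernel):
  TLB hit vpn=0x6C1812 → PA=0x44D49
#2 VA=0x38121F805 (r,kernel):
  L0 @0x39[14] → 0x47007  P=1,RW=1,US=1,PS=0
  L1 @0x47[9] → 0x49007  P=1,RW=1,US=1,PS=0
  L2 @0x49[31] → 0x4B007  P=1,RW=1,US=1,PS=0
  ⇒ phys 0x4B805  [3 reads]
#3 VA=0x583808DEC (r,kernel):
  L0 @0x39[22] → 0x4E007  P=1,RW=1,US=1,PS=0
  L1 @0x4E[28] → 0x51007  P=1,RW=1,US=1,PS=0
  L2 @0x51[8] → 0x53007  P=1,RW=1,US=1,PS=0
  ⇒ phys 0x53DEC  [3 reads]
#4 VA=0x643817429 (r,kernel):
  L0 @0x39[25] → 0x54007  P=1,RW=1,US=1,PS=0
  L1 @0x54[28] → 0x57007  P=1,RW=1,US=1,PS=0
  L2 @0x57[23] → 0x5A007  P=1,RW=1,US=1,PS=0
  ⇒ phys 0x5A429  [3 reads]
#5 VA=0x283012361 (r,kernel):
  L0 @0x39[10] → 0x5B007  P=1,RW=1,US=1,PS=0
  L1 @0x5B[24] → 0x5E007  P=1,RW=1,US=1,PS=0
  L2 @0x5E[18] → 0x60007  P=1,RW=1,US=1,PS=0
  ⇒ phys 0x60361  [3 reads]
#6 VA=0x101E00CE6 (r,kernel):
  L0 @0x39[4] → 0x63007  P=1,RW=1,US=1,PS=0
  L1 @0x63[15] → 0x66087  P=1,RW=1,US=1,PS=1
  ⇒ phys 0x66CE6 (huge @L1)  [2 reads]
#7 VA=0x40000211 (r,kernel):
  L0 @0x39[1] → 0x68087  P=1,RW=1,US=1,PS=1
  ⇒ phys 0x68211 (huge @L0)  [1 reads]

TLB: [["0x6C1812", "0x44"], ["0x38121F", "0x4B"], ["0x583808", "0x53"], ["0x643817", "0x5A"], ["0x283012", "0x60"], ["0x101E00", "0x66"], ["0x40000", "0x68"]]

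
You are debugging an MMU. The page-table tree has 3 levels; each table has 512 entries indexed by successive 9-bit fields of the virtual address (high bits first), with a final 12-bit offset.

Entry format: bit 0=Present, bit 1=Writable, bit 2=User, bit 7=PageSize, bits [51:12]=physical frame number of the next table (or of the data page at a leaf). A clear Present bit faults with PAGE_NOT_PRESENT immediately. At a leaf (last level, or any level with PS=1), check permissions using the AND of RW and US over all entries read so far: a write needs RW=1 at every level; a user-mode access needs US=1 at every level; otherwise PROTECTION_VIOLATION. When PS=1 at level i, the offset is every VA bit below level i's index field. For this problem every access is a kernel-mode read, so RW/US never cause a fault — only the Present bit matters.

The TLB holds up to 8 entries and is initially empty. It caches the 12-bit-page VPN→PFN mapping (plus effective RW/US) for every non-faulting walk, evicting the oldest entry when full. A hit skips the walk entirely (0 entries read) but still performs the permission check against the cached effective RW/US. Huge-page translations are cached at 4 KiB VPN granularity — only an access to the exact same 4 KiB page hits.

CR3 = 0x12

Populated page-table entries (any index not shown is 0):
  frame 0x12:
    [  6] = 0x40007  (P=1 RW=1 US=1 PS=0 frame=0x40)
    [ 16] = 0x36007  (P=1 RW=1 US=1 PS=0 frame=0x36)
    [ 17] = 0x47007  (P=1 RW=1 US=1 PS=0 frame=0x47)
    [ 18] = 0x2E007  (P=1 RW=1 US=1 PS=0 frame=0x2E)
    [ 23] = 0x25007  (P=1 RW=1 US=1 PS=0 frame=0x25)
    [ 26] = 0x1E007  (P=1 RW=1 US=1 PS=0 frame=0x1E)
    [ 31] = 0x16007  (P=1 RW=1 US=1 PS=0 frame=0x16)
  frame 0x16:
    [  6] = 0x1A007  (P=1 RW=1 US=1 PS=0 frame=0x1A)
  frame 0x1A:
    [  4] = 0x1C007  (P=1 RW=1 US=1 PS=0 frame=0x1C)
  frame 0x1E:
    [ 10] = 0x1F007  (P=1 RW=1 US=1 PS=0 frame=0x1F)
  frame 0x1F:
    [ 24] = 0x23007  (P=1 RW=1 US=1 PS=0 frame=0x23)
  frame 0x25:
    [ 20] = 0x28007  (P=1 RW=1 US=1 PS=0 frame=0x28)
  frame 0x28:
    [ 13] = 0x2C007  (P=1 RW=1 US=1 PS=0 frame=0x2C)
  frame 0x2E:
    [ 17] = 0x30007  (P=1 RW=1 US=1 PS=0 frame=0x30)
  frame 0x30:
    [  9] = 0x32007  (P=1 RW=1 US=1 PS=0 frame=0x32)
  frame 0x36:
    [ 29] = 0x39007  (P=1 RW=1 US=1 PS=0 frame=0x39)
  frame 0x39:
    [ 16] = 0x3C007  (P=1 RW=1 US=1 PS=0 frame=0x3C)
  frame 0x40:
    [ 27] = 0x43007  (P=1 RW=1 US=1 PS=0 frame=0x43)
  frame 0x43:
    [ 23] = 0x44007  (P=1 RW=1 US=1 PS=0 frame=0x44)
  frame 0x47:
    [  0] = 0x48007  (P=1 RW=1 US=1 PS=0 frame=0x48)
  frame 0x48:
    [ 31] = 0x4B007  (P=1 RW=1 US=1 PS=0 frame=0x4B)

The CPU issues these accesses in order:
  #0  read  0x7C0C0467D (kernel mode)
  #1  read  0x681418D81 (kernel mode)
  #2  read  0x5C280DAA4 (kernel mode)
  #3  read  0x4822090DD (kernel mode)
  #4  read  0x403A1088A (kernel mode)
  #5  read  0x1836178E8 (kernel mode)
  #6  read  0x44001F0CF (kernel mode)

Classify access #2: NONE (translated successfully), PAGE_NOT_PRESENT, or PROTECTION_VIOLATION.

Walk each access:
#0 VA=0x7C0C0467D (r,kernel):
  lvl0: tbl 0x12, slot 31 ⇒ 0x16007 (P1/RW1/US1/PS0)
  lvl1: tbl 0x16, slot 6 ⇒ 0x1A007 (P1/RW1/US1/PS0)
  lvl2: tbl 0x1A, slot 4 ⇒ 0x1C007 (P1/RW1/US1/PS0)
  ✓ 0x1C67D  — 3 lookups
#1 VA=0x681418D81 (r,kernel):
  lvl0: tbl 0x12, slot 26 ⇒ 0x1E007 (P1/RW1/US1/PS0)
  lvl1: tbl 0x1E, slot 10 ⇒ 0x1F007 (P1/RW1/US1/PS0)
  lvl2: tbl 0x1F, slot 24 ⇒ 0x23007 (P1/RW1/US1/PS0)
  ✓ 0x23D81  — 3 lookups
#2 VA=0x5C280DAA4 (r,kernel):
  lvl0: tbl 0x12, slot 23 ⇒ 0x25007 (P1/RW1/US1/PS0)
  lvl1: tbl 0x25, slot 20 ⇒ 0x28007 (P1/RW1/US1/PS0)
  lvl2: tbl 0x28, slot 13 ⇒ 0x2C007 (P1/RW1/US1/PS0)
  ✓ 0x2CAA4  — 3 lookups
#3 VA=0x4822090DD (r,kernel):
  lvl0: tbl 0x12, slot 18 ⇒ 0x2E007 (P1/RW1/US1/PS0)
  lvl1: tbl 0x2E, slot 17 ⇒ 0x30007 (P1/RW1/US1/PS0)
  lvl2: tbl 0x30, slot 9 ⇒ 0x32007 (P1/RW1/US1/PS0)
  ✓ 0x320DD  — 3 lookups
#4 VA=0x403A1088A (r,kernel):
  lvl0: tbl 0x12, slot 16 ⇒ 0x36007 (P1/RW1/US1/PS0)
  lvl1: tbl 0x36, slot 29 ⇒ 0x39007 (P1/RW1/US1/PS0)
  lvl2: tbl 0x39, slot 16 ⇒ 0x3C007 (P1/RW1/US1/PS0)
  ✓ 0x3C88A  — 3 lookups
#5 VA=0x1836178E8 (r,kernel):
  lvl0: tbl 0x12, slot 6 ⇒ 0x40007 (P1/RW1/US1/PS0)
  lvl1: tbl 0x40, slot 27 ⇒ 0x43007 (P1/RW1/US1/PS0)
  lvl2: tbl 0x43, slot 23 ⇒ 0x44007 (P1/RW1/US1/PS0)
  ✓ 0x448E8  — 3 lookups
#6 VA=0x44001F0CF (r,kernel):
  lvl0: tbl 0x12, slot 17 ⇒ 0x47007 (P1/RW1/US1/PS0)
  lvl1: tbl 0x47, slot 0 ⇒ 0x48007 (P1/RW1/US1/PS0)
  lvl2: tbl 0x48, slot 31 ⇒ 0x4B007 (P1/RW1/US1/PS0)
  ✓ 0x4B0CF  — 3 lookups

Access #2 fault: NONE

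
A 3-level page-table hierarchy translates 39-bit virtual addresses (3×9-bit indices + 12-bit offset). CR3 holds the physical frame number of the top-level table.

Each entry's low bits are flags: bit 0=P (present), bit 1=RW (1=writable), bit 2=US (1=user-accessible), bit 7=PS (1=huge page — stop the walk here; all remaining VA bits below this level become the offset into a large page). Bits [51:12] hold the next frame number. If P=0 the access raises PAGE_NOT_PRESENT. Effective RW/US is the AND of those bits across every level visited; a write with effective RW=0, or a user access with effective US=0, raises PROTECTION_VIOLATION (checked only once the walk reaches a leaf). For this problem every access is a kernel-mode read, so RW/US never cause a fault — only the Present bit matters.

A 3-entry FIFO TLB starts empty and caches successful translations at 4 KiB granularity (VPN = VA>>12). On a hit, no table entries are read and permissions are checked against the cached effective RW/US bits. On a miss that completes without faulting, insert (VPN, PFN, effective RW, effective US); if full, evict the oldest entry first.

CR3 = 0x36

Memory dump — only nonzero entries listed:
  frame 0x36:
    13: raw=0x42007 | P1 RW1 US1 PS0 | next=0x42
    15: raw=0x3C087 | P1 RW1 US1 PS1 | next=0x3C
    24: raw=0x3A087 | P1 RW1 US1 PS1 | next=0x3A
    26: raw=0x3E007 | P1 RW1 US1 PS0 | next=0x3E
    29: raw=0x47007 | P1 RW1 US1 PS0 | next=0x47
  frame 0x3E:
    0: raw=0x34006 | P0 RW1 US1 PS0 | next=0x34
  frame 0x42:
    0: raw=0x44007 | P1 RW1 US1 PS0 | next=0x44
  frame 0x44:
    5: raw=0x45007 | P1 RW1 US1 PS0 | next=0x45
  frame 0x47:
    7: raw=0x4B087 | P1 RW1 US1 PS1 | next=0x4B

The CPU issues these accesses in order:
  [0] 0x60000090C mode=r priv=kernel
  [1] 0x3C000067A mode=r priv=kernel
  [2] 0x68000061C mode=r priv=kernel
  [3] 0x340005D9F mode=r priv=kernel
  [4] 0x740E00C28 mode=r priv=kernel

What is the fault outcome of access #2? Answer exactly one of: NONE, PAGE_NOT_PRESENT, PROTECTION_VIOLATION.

Walk each access:
#0 VA=0x60000090C (r,kernel):
  lvl0: tbl 0x36, slot 24 ⇒ 0x3A087 (P1/RW1/US1/PS1)
  → PA=0x3A90C (huge @L0)  (1 entries read)
#1 VA=0x3C000067A (r,kernel):
  lvl0: tbl 0x36, slot 15 ⇒ 0x3C087 (P1/RW1/US1/PS1)
  → PA=0x3C67A (huge @L0)  (1 entries read)
#2 VA=0x68000061C (r,kernel):
  lvl0: tbl 0x36, slot 26 ⇒ 0x3E007 (P1/RW1/US1/PS0)
  lvl1: tbl 0x3E, slot 0 ⇒ 0x34006 (P0/RW1/US1/PS0)
  ✗ PAGE_NOT_PRESENT  [2 reads]
#3 VA=0x340005D9F (r,kernel):
  lvl0: tbl 0x36, slot 13 ⇒ 0x42007 (P1/RW1/US1/PS0)
  lvl1: tbl 0x42, slot 0 ⇒ 0x44007 (P1/RW1/US1/PS0)
  lvl2: tbl 0x44, slot 5 ⇒ 0x45007 (P1/RW1/US1/PS0)
  → PA=0x45D9F  (3 entries read)
#4 VA=0x740E00C28 (r,kernel):
  lvl0: tbl 0x36, slot 29 ⇒ 0x47007 (P1/RW1/US1/PS0)
  lvl1: tbl 0x47, slot 7 ⇒ 0x4B087 (P1/RW1/US1/PS1)
  → PA=0x4BC28 (huge @L1)  (2 entries read)

Access #2 fault: PAGE_NOT_PRESENT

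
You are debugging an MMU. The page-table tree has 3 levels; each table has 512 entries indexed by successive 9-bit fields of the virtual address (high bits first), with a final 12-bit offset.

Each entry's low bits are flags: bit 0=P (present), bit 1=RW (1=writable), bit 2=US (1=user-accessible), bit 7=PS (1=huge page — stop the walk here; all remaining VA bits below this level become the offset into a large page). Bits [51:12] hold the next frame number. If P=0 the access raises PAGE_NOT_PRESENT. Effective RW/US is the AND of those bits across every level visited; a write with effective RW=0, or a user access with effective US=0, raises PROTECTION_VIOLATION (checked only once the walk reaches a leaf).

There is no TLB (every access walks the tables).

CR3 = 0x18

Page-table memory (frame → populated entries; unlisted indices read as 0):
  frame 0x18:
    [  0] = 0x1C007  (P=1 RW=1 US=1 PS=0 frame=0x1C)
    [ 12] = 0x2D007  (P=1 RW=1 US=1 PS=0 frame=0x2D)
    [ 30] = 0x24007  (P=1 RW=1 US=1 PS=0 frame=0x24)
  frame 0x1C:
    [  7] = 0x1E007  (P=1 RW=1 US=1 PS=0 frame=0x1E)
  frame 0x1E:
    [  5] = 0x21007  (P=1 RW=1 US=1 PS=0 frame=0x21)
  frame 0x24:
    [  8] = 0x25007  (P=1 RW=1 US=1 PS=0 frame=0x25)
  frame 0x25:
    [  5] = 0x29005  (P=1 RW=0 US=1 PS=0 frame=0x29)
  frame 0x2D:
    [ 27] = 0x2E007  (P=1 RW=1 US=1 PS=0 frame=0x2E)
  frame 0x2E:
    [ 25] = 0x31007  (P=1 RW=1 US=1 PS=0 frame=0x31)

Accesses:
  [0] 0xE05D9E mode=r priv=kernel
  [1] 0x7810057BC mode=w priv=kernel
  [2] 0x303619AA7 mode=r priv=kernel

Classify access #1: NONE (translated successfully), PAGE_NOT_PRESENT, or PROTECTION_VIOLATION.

Per-access translation:
#0 VA=0xE05D9E (r,kernel):
  L0 @0x18[0] → 0x1C007  P=1,RW=1,US=1,PS=0
  L1 @0x1C[7] → 0x1E007  P=1,RW=1,US=1,PS=0
  L2 @0x1E[5] → 0x21007  P=1,RW=1,US=1,PS=0
  ⇒ phys 0x21D9E  [3 reads]
#1 VA=0x7810057BC (w,kernel):
  L0 @0x18[30] → 0x24007  P=1,RW=1,US=1,PS=0
  L1 @0x24[8] → 0x25007  P=1,RW=1,US=1,PS=0
  L2 @0x25[5] → 0x29005  P=1,RW=0,US=1,PS=0
  → PROTECTION_VIOLATION  (3 entries read)
#2 VA=0x303619AA7 (r,kernel):
  L0 @0x18[12] → 0x2D007  P=1,RW=1,US=1,PS=0
  L1 @0x2D[27] → 0x2E007  P=1,RW=1,US=1,PS=0
  L2 @0x2E[25] → 0x31007  P=1,RW=1,US=1,PS=0
  ⇒ phys 0x31AA7  [3 reads]

Access #1 fault: PROTECTION_VIOLATION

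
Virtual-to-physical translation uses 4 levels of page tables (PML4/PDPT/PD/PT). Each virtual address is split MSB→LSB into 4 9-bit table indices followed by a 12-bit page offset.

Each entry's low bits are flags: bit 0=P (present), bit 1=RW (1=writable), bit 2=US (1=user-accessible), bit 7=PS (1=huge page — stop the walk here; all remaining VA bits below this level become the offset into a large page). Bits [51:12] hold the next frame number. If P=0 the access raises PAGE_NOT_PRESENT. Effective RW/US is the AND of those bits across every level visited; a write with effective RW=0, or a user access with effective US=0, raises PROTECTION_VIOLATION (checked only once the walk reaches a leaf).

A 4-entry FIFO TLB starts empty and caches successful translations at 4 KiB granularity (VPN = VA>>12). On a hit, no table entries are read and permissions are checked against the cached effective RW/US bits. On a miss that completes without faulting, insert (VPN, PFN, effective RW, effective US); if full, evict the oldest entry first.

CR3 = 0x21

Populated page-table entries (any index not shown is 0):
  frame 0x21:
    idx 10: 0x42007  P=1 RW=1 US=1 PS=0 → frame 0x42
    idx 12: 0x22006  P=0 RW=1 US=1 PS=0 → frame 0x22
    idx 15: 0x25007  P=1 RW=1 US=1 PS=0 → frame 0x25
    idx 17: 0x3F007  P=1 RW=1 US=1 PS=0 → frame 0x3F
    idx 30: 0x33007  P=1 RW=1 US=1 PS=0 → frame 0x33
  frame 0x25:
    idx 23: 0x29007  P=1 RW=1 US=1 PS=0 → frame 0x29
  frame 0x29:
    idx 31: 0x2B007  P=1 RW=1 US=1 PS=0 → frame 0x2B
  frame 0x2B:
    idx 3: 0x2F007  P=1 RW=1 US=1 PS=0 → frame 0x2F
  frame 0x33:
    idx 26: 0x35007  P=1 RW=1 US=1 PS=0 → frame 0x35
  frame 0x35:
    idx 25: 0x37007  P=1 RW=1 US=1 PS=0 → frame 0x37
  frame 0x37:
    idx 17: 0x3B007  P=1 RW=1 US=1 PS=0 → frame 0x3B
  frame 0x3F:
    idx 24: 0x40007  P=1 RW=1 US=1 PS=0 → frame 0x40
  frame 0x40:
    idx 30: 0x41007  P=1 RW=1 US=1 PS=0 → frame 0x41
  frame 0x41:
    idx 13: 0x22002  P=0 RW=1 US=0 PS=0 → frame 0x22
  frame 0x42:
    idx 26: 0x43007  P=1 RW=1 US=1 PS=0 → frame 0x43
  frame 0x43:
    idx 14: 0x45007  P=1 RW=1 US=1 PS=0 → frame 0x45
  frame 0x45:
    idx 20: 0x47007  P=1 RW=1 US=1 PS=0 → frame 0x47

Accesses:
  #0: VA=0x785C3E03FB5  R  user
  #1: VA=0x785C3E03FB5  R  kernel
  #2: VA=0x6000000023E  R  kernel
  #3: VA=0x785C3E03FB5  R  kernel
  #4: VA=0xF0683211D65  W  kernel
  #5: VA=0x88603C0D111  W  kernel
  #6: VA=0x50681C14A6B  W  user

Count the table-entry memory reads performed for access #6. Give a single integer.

Walk each access:
#0 VA=0x785C3E03FB5 (r,user):
  lvl0: tbl 0x21, slot 15 ⇒ 0x25007 (P1/RW1/US1/PS0)
  lvl1: tbl 0x25, slot 23 ⇒ 0x29007 (P1/RW1/US1/PS0)
  lvl2: tbl 0x29, slot 31 ⇒ 0x2B007 (P1/RW1/US1/PS0)
  lvl3: tbl 0x2B, slot 3 ⇒ 0x2F007 (P1/RW1/US1/PS0)
  → PA=0x2FFB5  (4 entries read)
#1 VA=0x785C3E03FB5 (r,kernel):
  TLB hit vpn=0x785C3E03 → PA=0x2FFB5
#2 VA=0x6000000023E (r,kernel):
  lvl0: tbl 0x21, slot 12 ⇒ 0x22006 (P0/RW1/US1/PS0)
  ⇒ fault: PAGE_NOT_PRESENT  — 1 lookups
#3 VA=0x785C3E03FB5 (r,kernel):
  TLB hit vpn=0x785C3E03 → PA=0x2FFB5
#4 VA=0xF0683211D65 (w,kernel):
  lvl0: tbl 0x21, slot 30 ⇒ 0x33007 (P1/RW1/US1/PS0)
  lvl1: tbl 0x33, slot 26 ⇒ 0x35007 (P1/RW1/US1/PS0)
  lvl2: tbl 0x35, slot 25 ⇒ 0x37007 (P1/RW1/US1/PS0)
  lvl3: tbl 0x37, slot 17 ⇒ 0x3B007 (P1/RW1/US1/PS0)
  → PA=0x3BD65  (4 entries read)
#5 VA=0x88603C0D111 (w,kernel):
  lvl0: tbl 0x21, slot 17 ⇒ 0x3F007 (P1/RW1/US1/PS0)
  lvl1: tbl 0x3F, slot 24 ⇒ 0x40007 (P1/RW1/US1/PS0)
  lvl2: tbl 0x40, slot 30 ⇒ 0x41007 (P1/RW1/US1/PS0)
  lvl3: tbl 0x41, slot 13 ⇒ 0x22002 (P0/RW1/US0/PS0)
  ⇒ fault: PAGE_NOT_PRESENT  — 4 lookups
#6 VA=0x50681C14A6B (w,user):
  lvl0: tbl 0x21, slot 10 ⇒ 0x42007 (P1/RW1/US1/PS0)
  lvl1: tbl 0x42, slot 26 ⇒ 0x43007 (P1/RW1/US1/PS0)
  lvl2: tbl 0x43, slot 14 ⇒ 0x45007 (P1/RW1/US1/PS0)
  lvl3: tbl 0x45, slot 20 ⇒ 0x47007 (P1/RW1/US1/PS0)
  → PA=0x47A6B  (4 entries read)

Entries read for #6: 4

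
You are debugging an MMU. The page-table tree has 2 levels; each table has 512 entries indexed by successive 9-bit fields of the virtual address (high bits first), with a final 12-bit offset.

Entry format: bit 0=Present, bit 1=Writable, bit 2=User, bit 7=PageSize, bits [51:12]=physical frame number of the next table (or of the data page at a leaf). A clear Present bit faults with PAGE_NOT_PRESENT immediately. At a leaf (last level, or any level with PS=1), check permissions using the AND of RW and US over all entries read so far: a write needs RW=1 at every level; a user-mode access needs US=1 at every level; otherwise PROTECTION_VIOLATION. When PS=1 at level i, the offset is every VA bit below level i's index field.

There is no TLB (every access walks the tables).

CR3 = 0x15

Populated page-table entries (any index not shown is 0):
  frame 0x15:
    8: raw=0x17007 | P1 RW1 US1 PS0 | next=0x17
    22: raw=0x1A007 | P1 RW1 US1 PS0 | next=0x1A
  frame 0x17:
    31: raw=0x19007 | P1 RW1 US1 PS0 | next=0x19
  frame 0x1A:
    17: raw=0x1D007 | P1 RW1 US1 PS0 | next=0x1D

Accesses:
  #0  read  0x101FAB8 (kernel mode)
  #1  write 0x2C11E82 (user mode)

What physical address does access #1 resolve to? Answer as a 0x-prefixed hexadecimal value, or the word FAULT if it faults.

Trace:
#0 VA=0x101FAB8 (r,kernel):
  L0: frame=0x15 idx=8 entry=0x17007 [P=1 RW=1 US=1 PS=0]
  L1: frame=0x17 idx=31 entry=0x19007 [P=1 RW=1 US=1 PS=0]
  → PA=0x19AB8  (2 entries read)
#1 VA=0x2C11E82 (w,user):
  L0: frame=0x15 idx=22 entry=0x1A007 [P=1 RW=1 US=1 PS=0]
  L1: frame=0x1A idx=17 entry=0x1D007 [P=1 RW=1 US=1 PS=0]
  → PA=0x1DE82  (2 entries read)

Access #1 PA: 0x1DE82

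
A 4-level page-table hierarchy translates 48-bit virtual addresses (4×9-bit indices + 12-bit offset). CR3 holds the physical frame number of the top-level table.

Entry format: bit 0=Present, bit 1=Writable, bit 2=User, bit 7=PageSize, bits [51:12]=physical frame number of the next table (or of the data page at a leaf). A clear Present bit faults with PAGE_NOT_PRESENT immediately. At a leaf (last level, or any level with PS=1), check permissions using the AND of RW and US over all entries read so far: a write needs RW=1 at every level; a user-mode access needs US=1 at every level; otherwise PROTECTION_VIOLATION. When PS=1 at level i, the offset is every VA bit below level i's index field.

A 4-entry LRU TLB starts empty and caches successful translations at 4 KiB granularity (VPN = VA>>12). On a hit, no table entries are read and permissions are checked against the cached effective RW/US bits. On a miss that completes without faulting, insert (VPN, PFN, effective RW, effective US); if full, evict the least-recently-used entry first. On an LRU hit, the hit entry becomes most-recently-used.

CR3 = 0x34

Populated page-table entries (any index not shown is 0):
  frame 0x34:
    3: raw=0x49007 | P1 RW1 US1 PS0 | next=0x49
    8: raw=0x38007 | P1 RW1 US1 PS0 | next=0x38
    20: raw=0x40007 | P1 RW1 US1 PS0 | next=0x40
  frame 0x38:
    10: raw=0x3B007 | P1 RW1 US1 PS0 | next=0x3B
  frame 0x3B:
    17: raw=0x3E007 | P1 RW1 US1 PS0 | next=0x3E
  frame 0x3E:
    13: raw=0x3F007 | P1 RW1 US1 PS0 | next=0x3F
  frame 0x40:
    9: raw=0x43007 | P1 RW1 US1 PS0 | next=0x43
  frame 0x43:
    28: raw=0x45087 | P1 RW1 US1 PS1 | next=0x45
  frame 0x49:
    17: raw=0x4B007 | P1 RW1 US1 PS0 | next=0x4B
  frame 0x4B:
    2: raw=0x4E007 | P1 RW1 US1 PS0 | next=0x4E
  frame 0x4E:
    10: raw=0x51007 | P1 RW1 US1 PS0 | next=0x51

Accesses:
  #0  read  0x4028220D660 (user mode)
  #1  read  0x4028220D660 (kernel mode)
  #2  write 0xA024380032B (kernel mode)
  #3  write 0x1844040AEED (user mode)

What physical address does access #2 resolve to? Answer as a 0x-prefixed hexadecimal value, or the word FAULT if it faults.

Trace:
#0 VA=0x4028220D660 (r,user):
  [0] read 0x34 idx=8: raw=0x38007 flags P=1 W=1 U=1 S=0
  [1] read 0x38 idx=10: raw=0x3B007 flags P=1 W=1 U=1 S=0
  [2] read 0x3B idx=17: raw=0x3E007 flags P=1 W=1 U=1 S=0
  [3] read 0x3E idx=13: raw=0x3F007 flags P=1 W=1 U=1 S=0
  → PA=0x3F660  (4 entries read)
#1 VA=0x4028220D660 (r,kernel):
  TLB hit vpn=0x4028220D → PA=0x3F660
#2 VA=0xA024380032B (w,kernel):
  [0] read 0x34 idx=20: raw=0x40007 flags P=1 W=1 U=1 S=0
  [1] read 0x40 idx=9: raw=0x43007 flags P=1 W=1 U=1 S=0
  [2] read 0x43 idx=28: raw=0x45087 flags P=1 W=1 U=1 S=1
  → PA=0x4532B (huge @L2)  (3 entries read)
#3 VA=0x1844040AEED (w,user):
  [0] read 0x34 idx=3: raw=0x49007 flags P=1 W=1 U=1 S=0
  [1] read 0x49 idx=17: raw=0x4B007 flags P=1 W=1 U=1 S=0
  [2] read 0x4B idx=2: raw=0x4E007 flags P=1 W=1 U=1 S=0
  [3] read 0x4E idx=10: raw=0x51007 flags P=1 W=1 U=1 S=0
  → PA=0x51EED  (4 entries read)

Access #2 PA: 0x4532B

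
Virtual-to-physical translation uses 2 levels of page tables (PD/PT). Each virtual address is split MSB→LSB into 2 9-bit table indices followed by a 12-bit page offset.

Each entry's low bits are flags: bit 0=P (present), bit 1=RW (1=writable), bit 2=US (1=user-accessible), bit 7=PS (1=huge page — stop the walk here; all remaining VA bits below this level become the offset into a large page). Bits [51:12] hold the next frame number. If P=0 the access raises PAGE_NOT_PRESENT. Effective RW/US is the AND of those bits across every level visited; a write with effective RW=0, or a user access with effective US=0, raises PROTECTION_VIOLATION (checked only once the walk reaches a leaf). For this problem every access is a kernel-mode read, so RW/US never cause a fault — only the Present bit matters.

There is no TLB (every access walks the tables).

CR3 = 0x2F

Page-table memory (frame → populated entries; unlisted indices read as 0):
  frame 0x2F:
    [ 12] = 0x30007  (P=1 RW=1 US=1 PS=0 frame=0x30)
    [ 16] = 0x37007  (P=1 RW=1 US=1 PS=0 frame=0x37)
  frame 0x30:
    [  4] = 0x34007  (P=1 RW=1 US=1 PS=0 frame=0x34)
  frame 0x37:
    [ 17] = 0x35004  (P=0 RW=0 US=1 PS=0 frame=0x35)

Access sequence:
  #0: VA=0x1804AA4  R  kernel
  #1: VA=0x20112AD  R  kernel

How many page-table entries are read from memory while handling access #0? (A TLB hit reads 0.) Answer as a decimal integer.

Trace:
#0 VA=0x1804AA4 (r,kernel):
  L0 @0x2F[12] → 0x30007  P=1,RW=1,US=1,PS=0
  L1 @0x30[4] → 0x34007  P=1,RW=1,US=1,PS=0
  ✓ 0x34AA4  — 2 lookups
#1 VA=0x20112AD (r,kernel):
  L0 @0x2F[16] → 0x37007  P=1,RW=1,US=1,PS=0
  L1 @0x37[17] → 0x35004  P=0,RW=0,US=1,PS=0
  ✗ PAGE_NOT_PRESENT  [2 reads]

Entries read for #0: 2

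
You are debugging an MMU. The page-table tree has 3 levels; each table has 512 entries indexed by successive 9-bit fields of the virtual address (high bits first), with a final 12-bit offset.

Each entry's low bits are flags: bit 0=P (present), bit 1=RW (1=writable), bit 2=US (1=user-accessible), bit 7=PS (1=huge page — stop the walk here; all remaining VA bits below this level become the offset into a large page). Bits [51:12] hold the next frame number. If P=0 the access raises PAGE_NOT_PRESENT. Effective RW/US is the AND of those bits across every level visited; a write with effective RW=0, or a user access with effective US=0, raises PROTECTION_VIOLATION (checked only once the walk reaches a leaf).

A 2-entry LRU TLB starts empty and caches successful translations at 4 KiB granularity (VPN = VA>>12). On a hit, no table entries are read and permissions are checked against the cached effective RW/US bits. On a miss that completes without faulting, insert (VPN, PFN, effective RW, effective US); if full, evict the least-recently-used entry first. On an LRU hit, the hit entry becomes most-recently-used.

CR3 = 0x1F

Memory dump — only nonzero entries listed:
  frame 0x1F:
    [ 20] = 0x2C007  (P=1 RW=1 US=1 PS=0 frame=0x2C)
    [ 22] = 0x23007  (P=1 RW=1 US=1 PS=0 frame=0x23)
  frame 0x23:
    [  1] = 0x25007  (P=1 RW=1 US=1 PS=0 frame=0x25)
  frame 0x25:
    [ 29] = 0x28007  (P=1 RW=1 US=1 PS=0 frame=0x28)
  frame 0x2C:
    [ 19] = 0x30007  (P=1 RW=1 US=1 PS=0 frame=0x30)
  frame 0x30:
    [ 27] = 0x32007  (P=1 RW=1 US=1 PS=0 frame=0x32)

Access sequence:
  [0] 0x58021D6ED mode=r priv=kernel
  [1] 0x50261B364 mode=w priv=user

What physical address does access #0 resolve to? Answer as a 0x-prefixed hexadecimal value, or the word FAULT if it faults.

Trace:
#0 VA=0x58021D6ED (r,kernel):
  [0] read 0x1F idx=22: raw=0x23007 flags P=1 W=1 U=1 S=0
  [1] read 0x23 idx=1: raw=0x25007 flags P=1 W=1 U=1 S=0
  [2] read 0x25 idx=29: raw=0x28007 flags P=1 W=1 U=1 S=0
  ✓ 0x286ED  — 3 lookups
#1 VA=0x50261B364 (w,user):
  [0] read 0x1F idx=20: raw=0x2C007 flags P=1 W=1 U=1 S=0
  [1] read 0x2C idx=19: raw=0x30007 flags P=1 W=1 U=1 S=0
  [2] read 0x30 idx=27: raw=0x32007 flags P=1 W=1 U=1 S=0
  ✓ 0x32364  — 3 lookups

Access #0 PA: 0x286ED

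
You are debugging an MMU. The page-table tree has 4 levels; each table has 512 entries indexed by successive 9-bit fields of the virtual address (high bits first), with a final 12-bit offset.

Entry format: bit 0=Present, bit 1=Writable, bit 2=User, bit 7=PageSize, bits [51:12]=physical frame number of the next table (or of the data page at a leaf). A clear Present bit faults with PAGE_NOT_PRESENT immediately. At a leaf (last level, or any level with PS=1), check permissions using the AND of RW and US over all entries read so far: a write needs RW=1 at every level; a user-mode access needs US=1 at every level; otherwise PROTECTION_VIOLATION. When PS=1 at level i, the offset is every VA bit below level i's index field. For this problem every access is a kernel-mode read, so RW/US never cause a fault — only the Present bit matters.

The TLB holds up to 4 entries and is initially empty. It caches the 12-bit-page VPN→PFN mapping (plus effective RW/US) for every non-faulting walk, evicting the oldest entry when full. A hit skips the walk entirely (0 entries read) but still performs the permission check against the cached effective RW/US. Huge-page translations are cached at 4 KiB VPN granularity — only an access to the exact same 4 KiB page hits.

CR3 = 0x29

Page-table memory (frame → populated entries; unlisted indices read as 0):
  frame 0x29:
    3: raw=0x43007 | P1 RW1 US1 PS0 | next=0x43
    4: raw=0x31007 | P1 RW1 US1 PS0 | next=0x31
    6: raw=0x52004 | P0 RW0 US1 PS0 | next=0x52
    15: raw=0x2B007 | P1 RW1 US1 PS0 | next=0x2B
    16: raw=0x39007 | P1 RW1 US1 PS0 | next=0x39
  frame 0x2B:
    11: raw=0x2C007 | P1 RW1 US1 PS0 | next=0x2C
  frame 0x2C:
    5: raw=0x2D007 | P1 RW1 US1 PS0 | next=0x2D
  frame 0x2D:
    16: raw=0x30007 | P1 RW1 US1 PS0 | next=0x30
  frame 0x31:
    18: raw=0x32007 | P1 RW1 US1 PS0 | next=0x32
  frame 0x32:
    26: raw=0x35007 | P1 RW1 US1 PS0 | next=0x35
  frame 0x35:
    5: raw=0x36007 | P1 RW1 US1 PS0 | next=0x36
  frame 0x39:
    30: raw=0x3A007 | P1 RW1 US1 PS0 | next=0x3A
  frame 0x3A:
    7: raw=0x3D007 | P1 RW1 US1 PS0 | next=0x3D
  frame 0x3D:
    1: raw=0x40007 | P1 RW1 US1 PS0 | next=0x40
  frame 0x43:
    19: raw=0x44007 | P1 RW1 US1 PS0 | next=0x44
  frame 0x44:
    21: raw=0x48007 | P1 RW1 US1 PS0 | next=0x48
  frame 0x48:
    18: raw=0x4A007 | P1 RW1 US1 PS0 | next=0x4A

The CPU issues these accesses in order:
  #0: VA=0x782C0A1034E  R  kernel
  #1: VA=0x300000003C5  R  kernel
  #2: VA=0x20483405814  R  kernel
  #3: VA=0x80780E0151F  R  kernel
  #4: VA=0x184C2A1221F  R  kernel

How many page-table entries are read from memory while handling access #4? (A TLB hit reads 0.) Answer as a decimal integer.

Walk each access:
#0 VA=0x782C0A1034E (r,kernel):
  lvl0: tbl 0x29, slot 15 ⇒ 0x2B007 (P1/RW1/US1/PS0)
  lvl1: tbl 0x2B, slot 11 ⇒ 0x2C007 (P1/RW1/US1/PS0)
  lvl2: tbl 0x2C, slot 5 ⇒ 0x2D007 (P1/RW1/US1/PS0)
  lvl3: tbl 0x2D, slot 16 ⇒ 0x30007 (P1/RW1/US1/PS0)
  ✓ 0x3034E  — 4 lookups
#1 VA=0x300000003C5 (r,kernel):
  lvl0: tbl 0x29, slot 6 ⇒ 0x52004 (P0/RW0/US1/PS0)
  → PAGE_NOT_PRESENT  (1 entries read)
#2 VA=0x20483405814 (r,kernel):
  lvl0: tbl 0x29, slot 4 ⇒ 0x31007 (P1/RW1/US1/PS0)
  lvl1: tbl 0x31, slot 18 ⇒ 0x32007 (P1/RW1/US1/PS0)
  lvl2: tbl 0x32, slot 26 ⇒ 0x35007 (P1/RW1/US1/PS0)
  lvl3: tbl 0x35, slot 5 ⇒ 0x36007 (P1/RW1/US1/PS0)
  ✓ 0x36814  — 4 lookups
#3 VA=0x80780E0151F (r,kernel):
  lvl0: tbl 0x29, slot 16 ⇒ 0x39007 (P1/RW1/US1/PS0)
  lvl1: tbl 0x39, slot 30 ⇒ 0x3A007 (P1/RW1/US1/PS0)
  lvl2: tbl 0x3A, slot 7 ⇒ 0x3D007 (P1/RW1/US1/PS0)
  lvl3: tbl 0x3D, slot 1 ⇒ 0x40007 (P1/RW1/US1/PS0)
  ✓ 0x4051F  — 4 lookups
#4 VA=0x184C2A1221F (r,kernel):
  lvl0: tbl 0x29, slot 3 ⇒ 0x43007 (P1/RW1/US1/PS0)
  lvl1: tbl 0x43, slot 19 ⇒ 0x44007 (P1/RW1/US1/PS0)
  lvl2: tbl 0x44, slot 21 ⇒ 0x48007 (P1/RW1/US1/PS0)
  lvl3: tbl 0x48, slot 18 ⇒ 0x4A007 (P1/RW1/US1/PS0)
  ✓ 0x4A21F  — 4 lookups

Entries read for #4: 4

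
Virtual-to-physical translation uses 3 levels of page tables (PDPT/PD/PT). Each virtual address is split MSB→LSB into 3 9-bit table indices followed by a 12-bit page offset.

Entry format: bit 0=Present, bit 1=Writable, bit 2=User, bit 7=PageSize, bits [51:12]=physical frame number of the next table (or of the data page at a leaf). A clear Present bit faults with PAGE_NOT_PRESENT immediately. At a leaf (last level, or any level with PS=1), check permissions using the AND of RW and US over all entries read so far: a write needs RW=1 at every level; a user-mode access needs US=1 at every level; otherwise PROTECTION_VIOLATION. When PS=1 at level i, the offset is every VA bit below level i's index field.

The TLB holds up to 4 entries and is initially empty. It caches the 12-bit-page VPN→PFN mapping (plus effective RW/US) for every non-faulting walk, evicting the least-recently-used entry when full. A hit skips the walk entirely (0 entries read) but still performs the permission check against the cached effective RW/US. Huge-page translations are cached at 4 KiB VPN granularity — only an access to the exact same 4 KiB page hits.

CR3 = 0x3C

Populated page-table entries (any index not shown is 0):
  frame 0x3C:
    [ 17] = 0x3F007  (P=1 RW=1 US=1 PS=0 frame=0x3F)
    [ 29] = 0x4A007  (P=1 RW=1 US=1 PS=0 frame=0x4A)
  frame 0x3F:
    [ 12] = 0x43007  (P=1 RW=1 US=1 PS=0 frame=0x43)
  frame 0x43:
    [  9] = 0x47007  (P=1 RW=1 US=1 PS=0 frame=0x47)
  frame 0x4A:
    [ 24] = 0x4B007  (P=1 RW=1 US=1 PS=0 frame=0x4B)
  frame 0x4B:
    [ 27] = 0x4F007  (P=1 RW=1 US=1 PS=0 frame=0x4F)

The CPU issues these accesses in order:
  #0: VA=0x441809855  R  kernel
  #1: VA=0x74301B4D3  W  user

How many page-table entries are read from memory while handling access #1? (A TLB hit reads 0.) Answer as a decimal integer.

Walk each access:
#0 VA=0x441809855 (r,kernel):
  [0] read 0x3C idx=17: raw=0x3F007 flags P=1 W=1 U=1 S=0
  [1] read 0x3F idx=12: raw=0x43007 flags P=1 W=1 U=1 S=0
  [2] read 0x43 idx=9: raw=0x47007 flags P=1 W=1 U=1 S=0
  → PA=0x47855  (3 entries read)
#1 VA=0x74301B4D3 (w,user):
  [0] read 0x3C idx=29: raw=0x4A007 flags P=1 W=1 U=1 S=0
  [1] read 0x4A idx=24: raw=0x4B007 flags P=1 W=1 U=1 S=0
  [2] read 0x4B idx=27: raw=0x4F007 flags P=1 W=1 U=1 S=0
  → PA=0x4F4D3  (3 entries read)

Entries read for #1: 3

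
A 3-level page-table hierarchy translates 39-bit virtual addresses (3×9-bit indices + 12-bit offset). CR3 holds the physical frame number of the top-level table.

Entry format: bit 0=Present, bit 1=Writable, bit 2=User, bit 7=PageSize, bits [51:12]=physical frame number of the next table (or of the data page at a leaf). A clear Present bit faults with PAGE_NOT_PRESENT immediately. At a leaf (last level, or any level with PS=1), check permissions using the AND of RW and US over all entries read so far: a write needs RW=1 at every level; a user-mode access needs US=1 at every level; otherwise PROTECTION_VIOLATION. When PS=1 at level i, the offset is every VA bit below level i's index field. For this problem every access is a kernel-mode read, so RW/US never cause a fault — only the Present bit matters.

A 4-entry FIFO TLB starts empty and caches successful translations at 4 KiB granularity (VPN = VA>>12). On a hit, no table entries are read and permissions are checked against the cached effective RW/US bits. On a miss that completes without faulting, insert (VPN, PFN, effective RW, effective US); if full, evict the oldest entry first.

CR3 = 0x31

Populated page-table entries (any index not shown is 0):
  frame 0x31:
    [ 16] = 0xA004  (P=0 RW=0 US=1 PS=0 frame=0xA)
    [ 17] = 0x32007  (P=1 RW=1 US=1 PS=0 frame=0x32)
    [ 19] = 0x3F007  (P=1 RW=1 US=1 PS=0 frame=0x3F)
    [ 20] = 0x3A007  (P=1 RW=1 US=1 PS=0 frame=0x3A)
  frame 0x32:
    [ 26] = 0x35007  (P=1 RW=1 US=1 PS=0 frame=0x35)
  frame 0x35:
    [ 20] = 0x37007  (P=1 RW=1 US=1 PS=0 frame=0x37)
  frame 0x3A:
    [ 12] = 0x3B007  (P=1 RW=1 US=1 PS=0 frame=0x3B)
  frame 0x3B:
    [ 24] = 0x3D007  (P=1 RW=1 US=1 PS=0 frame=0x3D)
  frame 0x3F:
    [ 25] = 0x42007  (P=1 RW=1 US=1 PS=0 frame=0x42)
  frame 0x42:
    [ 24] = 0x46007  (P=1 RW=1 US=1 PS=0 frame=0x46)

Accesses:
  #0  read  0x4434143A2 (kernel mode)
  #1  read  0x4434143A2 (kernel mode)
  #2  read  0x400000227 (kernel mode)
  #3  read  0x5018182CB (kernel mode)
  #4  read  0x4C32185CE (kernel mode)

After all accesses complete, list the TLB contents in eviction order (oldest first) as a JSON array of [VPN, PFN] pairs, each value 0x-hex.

Trace:
#0 VA=0x4434143A2 (r,kernel):
  [0] read 0x31 idx=17: raw=0x32007 flags P=1 W=1 U=1 S=0
  [1] read 0x32 idx=26: raw=0x35007 flags P=1 W=1 U=1 S=0
  [2] read 0x35 idx=20: raw=0x37007 flags P=1 W=1 U=1 S=0
  ⇒ phys 0x373A2  [3 reads]
#1 VA=0x4434143A2 (r,kernel):
  TLB hit vpn=0x443414 → PA=0x373A2
#2 VA=0x400000227 (r,kernel):
  [0] read 0x31 idx=16: raw=0xA004 flags P=0 W=0 U=1 S=0
  ✗ PAGE_NOT_PRESENT  [1 reads]
#3 VA=0x5018182CB (r,kernel):
  [0] read 0x31 idx=20: raw=0x3A007 flags P=1 W=1 U=1 S=0
  [1] read 0x3A idx=12: raw=0x3B007 flags P=1 W=1 U=1 S=0
  [2] read 0x3B idx=24: raw=0x3D007 flags P=1 W=1 U=1 S=0
  ⇒ phys 0x3D2CB  [3 reads]
#4 VA=0x4C32185CE (r,kernel):
  [0] read 0x31 idx=19: raw=0x3F007 flags P=1 W=1 U=1 S=0
  [1] read 0x3F idx=25: raw=0x42007 flags P=1 W=1 U=1 S=0
  [2] read 0x42 idx=24: raw=0x46007 flags P=1 W=1 U=1 S=0
  ⇒ phys 0x465CE  [3 reads]

TLB: [["0x443414", "0x37"], ["0x501818", "0x3D"], ["0x4C3218", "0x46"]]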